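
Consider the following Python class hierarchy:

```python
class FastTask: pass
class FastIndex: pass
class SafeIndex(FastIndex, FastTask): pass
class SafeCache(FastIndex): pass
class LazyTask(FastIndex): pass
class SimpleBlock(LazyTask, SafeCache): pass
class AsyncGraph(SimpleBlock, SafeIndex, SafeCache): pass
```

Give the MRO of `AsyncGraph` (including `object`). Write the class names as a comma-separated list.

L[AsyncGraph] = AsyncGraph + merge(L[SimpleBlock], L[SafeIndex], L[SafeCache], [SimpleBlock SafeIndex SafeCache])
  take SimpleBlock:  [SimpleBlock LazyTask SafeCache FastIndex object] + [SafeIndex FastIndex FastTask object] + [SafeCache FastIndex object] + [SimpleBlock SafeIndex SafeCache]
  take LazyTask:  [LazyTask SafeCache FastIndex object] + [SafeIndex FastIndex FastTask object] + [SafeCache FastIndex object] + [SafeIndex SafeCache]
  take SafeIndex:  [SafeCache FastIndex object] + [SafeIndex FastIndex FastTask object] + [SafeCache FastIndex object] + [SafeIndex SafeCache]
  take SafeCache:  [SafeCache FastIndex object] + [FastIndex FastTask object] + [SafeCache FastIndex object] + [SafeCache]
  take FastIndex:  [FastIndex object] + [FastIndex FastTask object] + [FastIndex object]
  take FastTask:  [object] + [FastTask object] + [object]
  take object:  [object] + [object] + [object]

AsyncGraph, SimpleBlock, LazyTask, SafeIndex, SafeCache, FastIndex, FastTask, object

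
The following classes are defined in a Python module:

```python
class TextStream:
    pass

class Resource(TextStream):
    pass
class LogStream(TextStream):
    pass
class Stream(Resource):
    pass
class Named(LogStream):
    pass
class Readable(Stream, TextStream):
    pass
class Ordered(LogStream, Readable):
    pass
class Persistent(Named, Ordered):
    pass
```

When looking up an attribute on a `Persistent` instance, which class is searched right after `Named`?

L[Persistent] = Persistent + merge(L[Named], L[Ordered], [Named Ordered])
  take Named:  [Named LogStream TextStream object] + [Ordered LogStream Readable Stream Resource TextStream object] + [Named Ordered]
  take Ordered:  [LogStream TextStream object] + [Ordered LogStream Readable Stream Resource TextStream object] + [Ordered]
  take LogStream:  [LogStream TextStream object] + [LogStream Readable Stream Resource TextStream object]
  take Readable:  [TextStream object] + [Readable Stream Resource TextStream object]
  take Stream:  [TextStream object] + [Stream Resource TextStream object]
  take Resource:  [TextStream object] + [Resource TextStream object]
  take TextStream:  [TextStream object] + [TextStream object]
  take object:  [object] + [object]
MRO: Persistent Named Ordered LogStream Readable Stream Resource TextStream object
Named is at position 1; next is Ordered.

Ordered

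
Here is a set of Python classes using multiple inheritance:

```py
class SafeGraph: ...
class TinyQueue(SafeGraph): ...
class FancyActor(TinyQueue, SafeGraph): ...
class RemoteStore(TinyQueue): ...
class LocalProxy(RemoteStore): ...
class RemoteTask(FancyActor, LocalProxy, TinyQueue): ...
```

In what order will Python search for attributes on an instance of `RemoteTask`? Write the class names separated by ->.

L[RemoteTask] = RemoteTask + merge(L[FancyActor], L[LocalProxy], L[TinyQueue], [FancyActor LocalProxy TinyQueue])
  take FancyActor:  [FancyActor TinyQueue SafeGraph object] + [LocalProxy RemoteStore TinyQueue SafeGraph object] + [TinyQueue SafeGraph object] + [FancyActor LocalProxy TinyQueue]
  take LocalProxy:  [TinyQueue SafeGraph object] + [LocalProxy RemoteStore TinyQueue SafeGraph object] + [TinyQueue SafeGraph object] + [LocalProxy TinyQueue]
  take RemoteStore:  [TinyQueue SafeGraph object] + [RemoteStore TinyQueue SafeGraph object] + [TinyQueue SafeGraph object] + [TinyQueue]
  take TinyQueue:  [TinyQueue SafeGraph object] + [TinyQueue SafeGraph object] + [TinyQueue SafeGraph object] + [TinyQueue]
  take SafeGraph:  [SafeGraph object] + [SafeGraph object] + [SafeGraph object]
  take object:  [object] + [object] + [object]

RemoteTask -> FancyActor -> LocalProxy -> RemoteStore -> TinyQueue -> SafeGraph -> object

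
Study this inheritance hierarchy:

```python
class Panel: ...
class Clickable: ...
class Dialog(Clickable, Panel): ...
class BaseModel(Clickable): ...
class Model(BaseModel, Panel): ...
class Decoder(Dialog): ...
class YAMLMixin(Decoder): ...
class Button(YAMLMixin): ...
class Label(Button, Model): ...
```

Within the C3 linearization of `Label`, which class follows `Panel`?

object

L[Label] = Label + merge(L[Button], L[Model], [Button Model])
  take Button:  [Button YAMLMixin Decoder Dialog Clickable Panel object] + [Model BaseModel Clickable Panel object] + [Button Model]
  take YAMLMixin:  [YAMLMixin Decoder Dialog Clickable Panel object] + [Model BaseModel Clickable Panel object] + [Model]
  take Decoder:  [Decoder Dialog Clickable Panel object] + [Model BaseModel Clickable Panel object] + [Model]
  take Dialog:  [Dialog Clickable Panel object] + [Model BaseModel Clickable Panel object] + [Model]
  take Model:  [Clickable Panel object] + [Model BaseModel Clickable Panel object] + [Model]
  take BaseModel:  [Clickable Panel object] + [BaseModel Clickable Panel object]
  take Clickable:  [Clickable Panel object] + [Clickable Panel object]
  take Panel:  [Panel object] + [Panel object]
  take object:  [object] + [object]
MRO: Label Button YAMLMixin Decoder Dialog Model BaseModel Clickable Panel object
Panel is at position 8; next is object.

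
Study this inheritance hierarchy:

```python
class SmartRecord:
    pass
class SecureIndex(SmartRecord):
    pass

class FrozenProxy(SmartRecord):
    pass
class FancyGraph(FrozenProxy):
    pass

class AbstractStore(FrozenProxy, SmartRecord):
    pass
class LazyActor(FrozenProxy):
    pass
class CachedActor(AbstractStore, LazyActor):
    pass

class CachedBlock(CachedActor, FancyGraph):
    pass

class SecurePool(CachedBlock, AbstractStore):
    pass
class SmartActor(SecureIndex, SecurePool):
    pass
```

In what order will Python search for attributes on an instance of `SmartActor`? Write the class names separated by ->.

L[SmartActor] = SmartActor + merge(L[SecureIndex], L[SecurePool], [SecureIndex SecurePool])
  take SecureIndex:  [SecureIndex SmartRecord object] + [SecurePool CachedBlock CachedActor AbstractStore LazyActor FancyGraph FrozenProxy SmartRecord object] + [SecureIndex SecurePool]
  take SecurePool:  [SmartRecord object] + [SecurePool CachedBlock CachedActor AbstractStore LazyActor FancyGraph FrozenProxy SmartRecord object] + [SecurePool]
  take CachedBlock:  [SmartRecord object] + [CachedBlock CachedActor AbstractStore LazyActor FancyGraph FrozenProxy SmartRecord object]
  take CachedActor:  [SmartRecord object] + [CachedActor AbstractStore LazyActor FancyGraph FrozenProxy SmartRecord object]
  take AbstractStore:  [SmartRecord object] + [AbstractStore LazyActor FancyGraph FrozenProxy SmartRecord object]
  take LazyActor:  [SmartRecord object] + [LazyActor FancyGraph FrozenProxy SmartRecord object]
  take FancyGraph:  [SmartRecord object] + [FancyGraph FrozenProxy SmartRecord object]
  take FrozenProxy:  [SmartRecord object] + [FrozenProxy SmartRecord object]
  take SmartRecord:  [SmartRecord object] + [SmartRecord object]
  take object:  [object] + [object]

SmartActor -> SecureIndex -> SecurePool -> CachedBlock -> CachedActor -> AbstractStore -> LazyActor -> FancyGraph -> FrozenProxy -> SmartRecord -> object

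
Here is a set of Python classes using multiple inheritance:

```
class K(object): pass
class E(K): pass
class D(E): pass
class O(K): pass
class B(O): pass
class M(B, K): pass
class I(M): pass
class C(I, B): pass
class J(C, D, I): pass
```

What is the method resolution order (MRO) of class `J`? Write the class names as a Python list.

L[J] = J + merge(L[C], L[D], L[I], [C D I])
  take C:  [C I M B O K object] + [D E K object] + [I M B O K object] + [C D I]
  take D:  [I M B O K object] + [D E K object] + [I M B O K object] + [D I]
  take I:  [I M B O K object] + [E K object] + [I M B O K object] + [I]
  take M:  [M B O K object] + [E K object] + [M B O K object]
  take B:  [B O K object] + [E K object] + [B O K object]
  take O:  [O K object] + [E K object] + [O K object]
  take E:  [K object] + [E K object] + [K object]
  take K:  [K object] + [K object] + [K object]
  take object:  [object] + [object] + [object]

[J, C, D, I, M, B, O, E, K, object]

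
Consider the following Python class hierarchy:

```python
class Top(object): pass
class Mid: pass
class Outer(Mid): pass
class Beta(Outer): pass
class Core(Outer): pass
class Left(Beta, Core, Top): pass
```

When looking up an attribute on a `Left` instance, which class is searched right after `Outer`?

L[Left] = Left + merge(L[Beta], L[Core], L[Top], [Beta Core Top])
  take Beta:  [Beta Outer Mid object] + [Core Outer Mid object] + [Top object] + [Beta Core Top]
  take Core:  [Outer Mid object] + [Core Outer Mid object] + [Top object] + [Core Top]
  take Outer:  [Outer Mid object] + [Outer Mid object] + [Top object] + [Top]
  take Mid:  [Mid object] + [Mid object] + [Top object] + [Top]
  take Top:  [object] + [object] + [Top object] + [Top]
  take object:  [object] + [object] + [object]
MRO: Left Beta Core Outer Mid Top object
Outer is at position 3; next is Mid.

Mid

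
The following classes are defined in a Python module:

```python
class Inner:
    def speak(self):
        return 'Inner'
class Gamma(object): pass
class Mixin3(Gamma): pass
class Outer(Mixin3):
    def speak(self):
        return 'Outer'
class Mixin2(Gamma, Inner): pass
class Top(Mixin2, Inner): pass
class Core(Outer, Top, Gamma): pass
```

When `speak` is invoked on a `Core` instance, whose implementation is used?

Outer

L[Core] = Core + merge(L[Outer], L[Top], L[Gamma], [Outer Top Gamma])
  take Outer:  [Outer Mixin3 Gamma object] + [Top Mixin2 Gamma Inner object] + [Gamma object] + [Outer Top Gamma]
  take Mixin3:  [Mixin3 Gamma object] + [Top Mixin2 Gamma Inner object] + [Gamma object] + [Top Gamma]
  take Top:  [Gamma object] + [Top Mixin2 Gamma Inner object] + [Gamma object] + [Top Gamma]
  take Mixin2:  [Gamma object] + [Mixin2 Gamma Inner object] + [Gamma object] + [Gamma]
  take Gamma:  [Gamma object] + [Gamma Inner object] + [Gamma object] + [Gamma]
  take Inner:  [object] + [Inner object] + [object]
  take object:  [object] + [object] + [object]
MRO: Core Outer Mixin3 Top Mixin2 Gamma Inner object
speak is defined in: Inner, Outer. First along the MRO is Outer.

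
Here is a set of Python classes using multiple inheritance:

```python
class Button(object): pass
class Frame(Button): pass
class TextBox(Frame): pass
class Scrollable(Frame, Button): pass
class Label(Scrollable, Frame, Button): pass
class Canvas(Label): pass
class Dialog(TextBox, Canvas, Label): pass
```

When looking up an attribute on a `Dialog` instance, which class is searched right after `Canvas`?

L[Dialog] = Dialog + merge(L[TextBox], L[Canvas], L[Label], [TextBox Canvas Label])
  take TextBox:  [TextBox Frame Button object] + [Canvas Label Scrollable Frame Button object] + [Label Scrollable Frame Button object] + [TextBox Canvas Label]
  take Canvas:  [Frame Button object] + [Canvas Label Scrollable Frame Button object] + [Label Scrollable Frame Button object] + [Canvas Label]
  take Label:  [Frame Button object] + [Label Scrollable Frame Button object] + [Label Scrollable Frame Button object] + [Label]
  take Scrollable:  [Frame Button object] + [Scrollable Frame Button object] + [Scrollable Frame Button object]
  take Frame:  [Frame Button object] + [Frame Button object] + [Frame Button object]
  take Button:  [Button object] + [Button object] + [Button object]
  take object:  [object] + [object] + [object]
MRO: Dialog TextBox Canvas Label Scrollable Frame Button object
Canvas is at position 2; next is Label.

Label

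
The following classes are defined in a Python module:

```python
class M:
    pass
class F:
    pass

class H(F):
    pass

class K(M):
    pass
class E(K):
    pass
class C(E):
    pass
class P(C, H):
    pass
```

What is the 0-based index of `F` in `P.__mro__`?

6

L[P] = P + merge(L[C], L[H], [C H])
  take C:  [C E K M object] + [H F object] + [C H]
  take E:  [E K M object] + [H F object] + [H]
  take K:  [K M object] + [H F object] + [H]
  take M:  [M object] + [H F object] + [H]
  take H:  [object] + [H F object] + [H]
  take F:  [object] + [F object]
  take object:  [object] + [object]
MRO: P C E K M H F object
F sits at index 6.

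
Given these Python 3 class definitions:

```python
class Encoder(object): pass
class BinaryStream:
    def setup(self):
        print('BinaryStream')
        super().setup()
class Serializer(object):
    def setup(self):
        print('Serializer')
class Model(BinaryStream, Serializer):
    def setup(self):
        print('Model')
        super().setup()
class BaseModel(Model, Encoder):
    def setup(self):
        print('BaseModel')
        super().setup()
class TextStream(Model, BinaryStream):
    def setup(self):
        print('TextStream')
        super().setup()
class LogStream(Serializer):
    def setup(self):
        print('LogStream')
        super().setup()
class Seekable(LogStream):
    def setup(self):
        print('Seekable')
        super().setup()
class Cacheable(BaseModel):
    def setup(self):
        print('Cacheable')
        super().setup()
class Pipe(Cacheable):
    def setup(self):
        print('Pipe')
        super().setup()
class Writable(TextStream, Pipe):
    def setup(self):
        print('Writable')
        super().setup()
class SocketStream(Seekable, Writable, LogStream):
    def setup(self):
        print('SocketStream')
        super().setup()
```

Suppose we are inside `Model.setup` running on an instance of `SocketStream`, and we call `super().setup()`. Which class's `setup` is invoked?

BinaryStream

L[SocketStream] = SocketStream + merge(L[Seekable], L[Writable], L[LogStream], [Seekable Writable LogStream])
  take Seekable:  [Seekable LogStream Serializer object] + [Writable TextStream Pipe Cacheable BaseModel Model BinaryStream Serializer Encoder object] + [LogStream Serializer object] + [Seekable Writable LogStream]
  take Writable:  [LogStream Serializer object] + [Writable TextStream Pipe Cacheable BaseModel Model BinaryStream Serializer Encoder object] + [LogStream Serializer object] + [Writable LogStream]
  take LogStream:  [LogStream Serializer object] + [TextStream Pipe Cacheable BaseModel Model BinaryStream Serializer Encoder object] + [LogStream Serializer object] + [LogStream]
  take TextStream:  [Serializer object] + [TextStream Pipe Cacheable BaseModel Model BinaryStream Serializer Encoder object] + [Serializer object]
  take Pipe:  [Serializer object] + [Pipe Cacheable BaseModel Model BinaryStream Serializer Encoder object] + [Serializer object]
  take Cacheable:  [Serializer object] + [Cacheable BaseModel Model BinaryStream Serializer Encoder object] + [Serializer object]
  take BaseModel:  [Serializer object] + [BaseModel Model BinaryStream Serializer Encoder object] + [Serializer object]
  take Model:  [Serializer object] + [Model BinaryStream Serializer Encoder object] + [Serializer object]
  take BinaryStream:  [Serializer object] + [BinaryStream Serializer Encoder object] + [Serializer object]
  take Serializer:  [Serializer object] + [Serializer Encoder object] + [Serializer object]
  take Encoder:  [object] + [Encoder object] + [object]
  take object:  [object] + [object] + [object]
MRO: SocketStream Seekable Writable LogStream TextStream Pipe Cacheable BaseModel Model BinaryStream Serializer Encoder object
super() in Model.setup on a SocketStream instance goes to the class after Model in SocketStream's MRO: BinaryStream.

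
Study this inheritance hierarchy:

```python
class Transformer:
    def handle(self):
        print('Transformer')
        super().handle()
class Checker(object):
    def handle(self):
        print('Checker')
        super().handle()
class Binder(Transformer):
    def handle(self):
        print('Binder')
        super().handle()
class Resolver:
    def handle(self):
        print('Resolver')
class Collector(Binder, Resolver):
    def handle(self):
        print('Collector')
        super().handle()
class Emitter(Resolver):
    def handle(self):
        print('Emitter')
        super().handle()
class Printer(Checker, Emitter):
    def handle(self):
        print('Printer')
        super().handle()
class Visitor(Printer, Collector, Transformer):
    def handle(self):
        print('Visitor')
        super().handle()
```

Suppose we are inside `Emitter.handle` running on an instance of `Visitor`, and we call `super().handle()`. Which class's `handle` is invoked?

Collector

L[Visitor] = Visitor + merge(L[Printer], L[Collector], L[Transformer], [Printer Collector Transformer])
  take Printer:  [Printer Checker Emitter Resolver object] + [Collector Binder Transformer Resolver object] + [Transformer object] + [Printer Collector Transformer]
  take Checker:  [Checker Emitter Resolver object] + [Collector Binder Transformer Resolver object] + [Transformer object] + [Collector Transformer]
  take Emitter:  [Emitter Resolver object] + [Collector Binder Transformer Resolver object] + [Transformer object] + [Collector Transformer]
  take Collector:  [Resolver object] + [Collector Binder Transformer Resolver object] + [Transformer object] + [Collector Transformer]
  take Binder:  [Resolver object] + [Binder Transformer Resolver object] + [Transformer object] + [Transformer]
  take Transformer:  [Resolver object] + [Transformer Resolver object] + [Transformer object] + [Transformer]
  take Resolver:  [Resolver object] + [Resolver object] + [object]
  take object:  [object] + [object] + [object]
MRO: Visitor Printer Checker Emitter Collector Binder Transformer Resolver object
super() in Emitter.handle on a Visitor instance goes to the class after Emitter in Visitor's MRO: Collector.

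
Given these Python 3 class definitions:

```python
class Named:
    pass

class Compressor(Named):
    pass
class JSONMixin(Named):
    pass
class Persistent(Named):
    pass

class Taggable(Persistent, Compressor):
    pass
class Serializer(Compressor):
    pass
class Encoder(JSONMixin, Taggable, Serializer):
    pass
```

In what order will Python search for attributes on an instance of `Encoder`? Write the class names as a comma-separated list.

Encoder, JSONMixin, Taggable, Persistent, Serializer, Compressor, Named, object

L[Encoder] = Encoder + merge(L[JSONMixin], L[Taggable], L[Serializer], [JSONMixin Taggable Serializer])
  take JSONMixin:  [JSONMixin Named object] + [Taggable Persistent Compressor Named object] + [Serializer Compressor Named object] + [JSONMixin Taggable Serializer]
  take Taggable:  [Named object] + [Taggable Persistent Compressor Named object] + [Serializer Compressor Named object] + [Taggable Serializer]
  take Persistent:  [Named object] + [Persistent Compressor Named object] + [Serializer Compressor Named object] + [Serializer]
  take Serializer:  [Named object] + [Compressor Named object] + [Serializer Compressor Named object] + [Serializer]
  take Compressor:  [Named object] + [Compressor Named object] + [Compressor Named object]
  take Named:  [Named object] + [Named object] + [Named object]
  take object:  [object] + [object] + [object]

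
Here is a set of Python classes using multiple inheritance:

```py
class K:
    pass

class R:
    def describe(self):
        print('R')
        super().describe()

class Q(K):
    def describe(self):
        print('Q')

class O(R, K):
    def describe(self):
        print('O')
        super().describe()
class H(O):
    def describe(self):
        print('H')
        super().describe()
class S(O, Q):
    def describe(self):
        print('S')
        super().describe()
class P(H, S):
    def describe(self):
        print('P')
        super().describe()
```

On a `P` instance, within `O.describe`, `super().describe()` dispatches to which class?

R

L[P] = P + merge(L[H], L[S], [H S])
  take H:  [H O R K object] + [S O R Q K object] + [H S]
  take S:  [O R K object] + [S O R Q K object] + [S]
  take O:  [O R K object] + [O R Q K object]
  take R:  [R K object] + [R Q K object]
  take Q:  [K object] + [Q K object]
  take K:  [K object] + [K object]
  take object:  [object] + [object]
MRO: P H S O R Q K object
super() in O.describe on a P instance goes to the class after O in P's MRO: R.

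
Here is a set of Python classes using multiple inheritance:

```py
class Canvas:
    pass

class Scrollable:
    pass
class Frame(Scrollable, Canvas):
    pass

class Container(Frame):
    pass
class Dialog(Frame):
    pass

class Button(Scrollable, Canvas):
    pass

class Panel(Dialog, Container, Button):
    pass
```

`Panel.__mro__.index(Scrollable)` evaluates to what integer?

L[Panel] = Panel + merge(L[Dialog], L[Container], L[Button], [Dialog Container Button])
  take Dialog:  [Dialog Frame Scrollable Canvas object] + [Container Frame Scrollable Canvas object] + [Button Scrollable Canvas object] + [Dialog Container Button]
  take Container:  [Frame Scrollable Canvas object] + [Container Frame Scrollable Canvas object] + [Button Scrollable Canvas object] + [Container Button]
  take Frame:  [Frame Scrollable Canvas object] + [Frame Scrollable Canvas object] + [Button Scrollable Canvas object] + [Button]
  take Button:  [Scrollable Canvas object] + [Scrollable Canvas object] + [Button Scrollable Canvas object] + [Button]
  take Scrollable:  [Scrollable Canvas object] + [Scrollable Canvas object] + [Scrollable Canvas object]
  take Canvas:  [Canvas object] + [Canvas object] + [Canvas object]
  take object:  [object] + [object] + [object]
MRO: Panel Dialog Container Frame Button Scrollable Canvas object
Scrollable sits at index 5.

5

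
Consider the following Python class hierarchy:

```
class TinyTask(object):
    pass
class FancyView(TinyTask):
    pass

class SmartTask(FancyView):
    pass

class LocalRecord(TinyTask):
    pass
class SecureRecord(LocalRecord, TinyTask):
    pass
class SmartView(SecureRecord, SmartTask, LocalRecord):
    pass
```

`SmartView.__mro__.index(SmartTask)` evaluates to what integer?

2

L[SmartView] = SmartView + merge(L[SecureRecord], L[SmartTask], L[LocalRecord], [SecureRecord SmartTask LocalRecord])
  take SecureRecord:  [SecureRecord LocalRecord TinyTask object] + [SmartTask FancyView TinyTask object] + [LocalRecord TinyTask object] + [SecureRecord SmartTask LocalRecord]
  take SmartTask:  [LocalRecord TinyTask object] + [SmartTask FancyView TinyTask object] + [LocalRecord TinyTask object] + [SmartTask LocalRecord]
  take LocalRecord:  [LocalRecord TinyTask object] + [FancyView TinyTask object] + [LocalRecord TinyTask object] + [LocalRecord]
  take FancyView:  [TinyTask object] + [FancyView TinyTask object] + [TinyTask object]
  take TinyTask:  [TinyTask object] + [TinyTask object] + [TinyTask object]
  take object:  [object] + [object] + [object]
MRO: SmartView SecureRecord SmartTask LocalRecord FancyView TinyTask object
SmartTask sits at index 2.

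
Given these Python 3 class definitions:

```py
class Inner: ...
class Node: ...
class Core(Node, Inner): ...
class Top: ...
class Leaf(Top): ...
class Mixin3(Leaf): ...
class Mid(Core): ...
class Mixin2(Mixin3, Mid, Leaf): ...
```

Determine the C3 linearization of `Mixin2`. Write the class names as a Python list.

L[Mixin2] = Mixin2 + merge(L[Mixin3], L[Mid], L[Leaf], [Mixin3 Mid Leaf])
  take Mixin3:  [Mixin3 Leaf Top object] + [Mid Core Node Inner object] + [Leaf Top object] + [Mixin3 Mid Leaf]
  take Mid:  [Leaf Top object] + [Mid Core Node Inner object] + [Leaf Top object] + [Mid Leaf]
  take Leaf:  [Leaf Top object] + [Core Node Inner object] + [Leaf Top object] + [Leaf]
  take Top:  [Top object] + [Core Node Inner object] + [Top object]
  take Core:  [object] + [Core Node Inner object] + [object]
  take Node:  [object] + [Node Inner object] + [object]
  take Inner:  [object] + [Inner object] + [object]
  take object:  [object] + [object] + [object]

[Mixin2, Mixin3, Mid, Leaf, Top, Core, Node, Inner, object]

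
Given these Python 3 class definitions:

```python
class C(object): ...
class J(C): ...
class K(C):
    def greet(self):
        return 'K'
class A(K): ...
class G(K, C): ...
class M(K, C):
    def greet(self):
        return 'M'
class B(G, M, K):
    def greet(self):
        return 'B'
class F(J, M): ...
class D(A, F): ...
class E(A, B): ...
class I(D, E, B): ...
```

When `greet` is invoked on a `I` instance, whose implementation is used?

L[I] = I + merge(L[D], L[E], L[B], [D E B])
  take D:  [D A F J M K C object] + [E A B G M K C object] + [B G M K C object] + [D E B]
  take E:  [A F J M K C object] + [E A B G M K C object] + [B G M K C object] + [E B]
  take A:  [A F J M K C object] + [A B G M K C object] + [B G M K C object] + [B]
  take F:  [F J M K C object] + [B G M K C object] + [B G M K C object] + [B]
  take J:  [J M K C object] + [B G M K C object] + [B G M K C object] + [B]
  take B:  [M K C object] + [B G M K C object] + [B G M K C object] + [B]
  take G:  [M K C object] + [G M K C object] + [G M K C object]
  take M:  [M K C object] + [M K C object] + [M K C object]
  take K:  [K C object] + [K C object] + [K C object]
  take C:  [C object] + [C object] + [C object]
  take object:  [object] + [object] + [object]
MRO: I D E A F J B G M K C object
greet is defined in: B, K, M. First along the MRO is B.

B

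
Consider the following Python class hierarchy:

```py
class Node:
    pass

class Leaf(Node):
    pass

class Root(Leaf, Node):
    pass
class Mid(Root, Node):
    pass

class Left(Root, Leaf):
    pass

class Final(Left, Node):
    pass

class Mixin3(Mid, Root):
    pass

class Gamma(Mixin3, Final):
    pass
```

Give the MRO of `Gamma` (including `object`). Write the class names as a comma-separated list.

Gamma, Mixin3, Mid, Final, Left, Root, Leaf, Node, object

L[Gamma] = Gamma + merge(L[Mixin3], L[Final], [Mixin3 Final])
  take Mixin3:  [Mixin3 Mid Root Leaf Node object] + [Final Left Root Leaf Node object] + [Mixin3 Final]
  take Mid:  [Mid Root Leaf Node object] + [Final Left Root Leaf Node object] + [Final]
  take Final:  [Root Leaf Node object] + [Final Left Root Leaf Node object] + [Final]
  take Left:  [Root Leaf Node object] + [Left Root Leaf Node object]
  take Root:  [Root Leaf Node object] + [Root Leaf Node object]
  take Leaf:  [Leaf Node object] + [Leaf Node object]
  take Node:  [Node object] + [Node object]
  take object:  [object] + [object]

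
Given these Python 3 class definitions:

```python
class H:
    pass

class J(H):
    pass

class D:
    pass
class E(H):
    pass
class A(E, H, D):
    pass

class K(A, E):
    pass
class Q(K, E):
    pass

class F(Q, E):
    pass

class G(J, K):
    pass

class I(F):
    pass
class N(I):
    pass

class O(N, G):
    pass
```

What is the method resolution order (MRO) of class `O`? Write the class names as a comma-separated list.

O, N, I, F, Q, G, J, K, A, E, H, D, object

L[O] = O + merge(L[N], L[G], [N G])
  take N:  [N I F Q K A E H D object] + [G J K A E H D object] + [N G]
  take I:  [I F Q K A E H D object] + [G J K A E H D object] + [G]
  take F:  [F Q K A E H D object] + [G J K A E H D object] + [G]
  take Q:  [Q K A E H D object] + [G J K A E H D object] + [G]
  take G:  [K A E H D object] + [G J K A E H D object] + [G]
  take J:  [K A E H D object] + [J K A E H D object]
  take K:  [K A E H D object] + [K A E H D object]
  take A:  [A E H D object] + [A E H D object]
  take E:  [E H D object] + [E H D object]
  take H:  [H D object] + [H D object]
  take D:  [D object] + [D object]
  take object:  [object] + [object]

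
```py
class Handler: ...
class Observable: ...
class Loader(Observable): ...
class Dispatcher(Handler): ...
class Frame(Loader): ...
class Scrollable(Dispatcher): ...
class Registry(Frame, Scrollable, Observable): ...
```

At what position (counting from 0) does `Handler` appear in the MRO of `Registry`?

L[Registry] = Registry + merge(L[Frame], L[Scrollable], L[Observable], [Frame Scrollable Observable])
  take Frame:  [Frame Loader Observable object] + [Scrollable Dispatcher Handler object] + [Observable object] + [Frame Scrollable Observable]
  take Loader:  [Loader Observable object] + [Scrollable Dispatcher Handler object] + [Observable object] + [Scrollable Observable]
  take Scrollable:  [Observable object] + [Scrollable Dispatcher Handler object] + [Observable object] + [Scrollable Observable]
  take Observable:  [Observable object] + [Dispatcher Handler object] + [Observable object] + [Observable]
  take Dispatcher:  [object] + [Dispatcher Handler object] + [object]
  take Handler:  [object] + [Handler object] + [object]
  take object:  [object] + [object] + [object]
MRO: Registry Frame Loader Scrollable Observable Dispatcher Handler object
Handler sits at index 6.

6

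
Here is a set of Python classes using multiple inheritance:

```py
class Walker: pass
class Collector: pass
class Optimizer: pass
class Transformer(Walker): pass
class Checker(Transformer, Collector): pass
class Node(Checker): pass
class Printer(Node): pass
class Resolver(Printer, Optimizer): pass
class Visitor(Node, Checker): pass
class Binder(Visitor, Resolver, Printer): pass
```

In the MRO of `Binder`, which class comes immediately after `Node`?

L[Binder] = Binder + merge(L[Visitor], L[Resolver], L[Printer], [Visitor Resolver Printer])
  take Visitor:  [Visitor Node Checker Transformer Walker Collector object] + [Resolver Printer Node Checker Transformer Walker Collector Optimizer object] + [Printer Node Checker Transformer Walker Collector object] + [Visitor Resolver Printer]
  take Resolver:  [Node Checker Transformer Walker Collector object] + [Resolver Printer Node Checker Transformer Walker Collector Optimizer object] + [Printer Node Checker Transformer Walker Collector object] + [Resolver Printer]
  take Printer:  [Node Checker Transformer Walker Collector object] + [Printer Node Checker Transformer Walker Collector Optimizer object] + [Printer Node Checker Transformer Walker Collector object] + [Printer]
  take Node:  [Node Checker Transformer Walker Collector object] + [Node Checker Transformer Walker Collector Optimizer object] + [Node Checker Transformer Walker Collector object]
  take Checker:  [Checker Transformer Walker Collector object] + [Checker Transformer Walker Collector Optimizer object] + [Checker Transformer Walker Collector object]
  take Transformer:  [Transformer Walker Collector object] + [Transformer Walker Collector Optimizer object] + [Transformer Walker Collector object]
  take Walker:  [Walker Collector object] + [Walker Collector Optimizer object] + [Walker Collector object]
  take Collector:  [Collector object] + [Collector Optimizer object] + [Collector object]
  take Optimizer:  [object] + [Optimizer object] + [object]
  take object:  [object] + [object] + [object]
MRO: Binder Visitor Resolver Printer Node Checker Transformer Walker Collector Optimizer object
Node is at position 4; next is Checker.

Checker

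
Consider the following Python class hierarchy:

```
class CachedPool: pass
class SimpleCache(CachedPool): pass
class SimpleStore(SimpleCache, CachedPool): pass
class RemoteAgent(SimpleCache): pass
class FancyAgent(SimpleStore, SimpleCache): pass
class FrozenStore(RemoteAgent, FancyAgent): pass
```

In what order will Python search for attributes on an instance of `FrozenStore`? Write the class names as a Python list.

[FrozenStore, RemoteAgent, FancyAgent, SimpleStore, SimpleCache, CachedPool, object]

L[FrozenStore] = FrozenStore + merge(L[RemoteAgent], L[FancyAgent], [RemoteAgent FancyAgent])
  take RemoteAgent:  [RemoteAgent SimpleCache CachedPool object] + [FancyAgent SimpleStore SimpleCache CachedPool object] + [RemoteAgent FancyAgent]
  take FancyAgent:  [SimpleCache CachedPool object] + [FancyAgent SimpleStore SimpleCache CachedPool object] + [FancyAgent]
  take SimpleStore:  [SimpleCache CachedPool object] + [SimpleStore SimpleCache CachedPool object]
  take SimpleCache:  [SimpleCache CachedPool object] + [SimpleCache CachedPool object]
  take CachedPool:  [CachedPool object] + [CachedPool object]
  take object:  [object] + [object]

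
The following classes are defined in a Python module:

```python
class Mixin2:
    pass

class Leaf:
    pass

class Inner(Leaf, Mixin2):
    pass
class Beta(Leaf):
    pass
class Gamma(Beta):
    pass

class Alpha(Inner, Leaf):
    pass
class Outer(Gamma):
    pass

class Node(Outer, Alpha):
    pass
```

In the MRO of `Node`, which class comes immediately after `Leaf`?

L[Node] = Node + merge(L[Outer], L[Alpha], [Outer Alpha])
  take Outer:  [Outer Gamma Beta Leaf object] + [Alpha Inner Leaf Mixin2 object] + [Outer Alpha]
  take Gamma:  [Gamma Beta Leaf object] + [Alpha Inner Leaf Mixin2 object] + [Alpha]
  take Beta:  [Beta Leaf object] + [Alpha Inner Leaf Mixin2 object] + [Alpha]
  take Alpha:  [Leaf object] + [Alpha Inner Leaf Mixin2 object] + [Alpha]
  take Inner:  [Leaf object] + [Inner Leaf Mixin2 object]
  take Leaf:  [Leaf object] + [Leaf Mixin2 object]
  take Mixin2:  [object] + [Mixin2 object]
  take object:  [object] + [object]
MRO: Node Outer Gamma Beta Alpha Inner Leaf Mixin2 object
Leaf is at position 6; next is Mixin2.

Mixin2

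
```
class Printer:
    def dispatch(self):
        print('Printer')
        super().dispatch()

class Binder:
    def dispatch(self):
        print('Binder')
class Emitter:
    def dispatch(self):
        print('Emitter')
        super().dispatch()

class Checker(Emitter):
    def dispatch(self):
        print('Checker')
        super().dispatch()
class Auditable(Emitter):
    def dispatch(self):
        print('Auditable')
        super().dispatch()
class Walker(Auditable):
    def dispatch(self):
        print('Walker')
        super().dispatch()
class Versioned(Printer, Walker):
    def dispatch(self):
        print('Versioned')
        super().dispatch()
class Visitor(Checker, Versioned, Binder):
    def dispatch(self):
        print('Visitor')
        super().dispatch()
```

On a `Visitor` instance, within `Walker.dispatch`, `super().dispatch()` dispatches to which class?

Auditable

L[Visitor] = Visitor + merge(L[Checker], L[Versioned], L[Binder], [Checker Versioned Binder])
  take Checker:  [Checker Emitter object] + [Versioned Printer Walker Auditable Emitter object] + [Binder object] + [Checker Versioned Binder]
  take Versioned:  [Emitter object] + [Versioned Printer Walker Auditable Emitter object] + [Binder object] + [Versioned Binder]
  take Printer:  [Emitter object] + [Printer Walker Auditable Emitter object] + [Binder object] + [Binder]
  take Walker:  [Emitter object] + [Walker Auditable Emitter object] + [Binder object] + [Binder]
  take Auditable:  [Emitter object] + [Auditable Emitter object] + [Binder object] + [Binder]
  take Emitter:  [Emitter object] + [Emitter object] + [Binder object] + [Binder]
  take Binder:  [object] + [object] + [Binder object] + [Binder]
  take object:  [object] + [object] + [object]
MRO: Visitor Checker Versioned Printer Walker Auditable Emitter Binder object
super() in Walker.dispatch on a Visitor instance goes to the class after Walker in Visitor's MRO: Auditable.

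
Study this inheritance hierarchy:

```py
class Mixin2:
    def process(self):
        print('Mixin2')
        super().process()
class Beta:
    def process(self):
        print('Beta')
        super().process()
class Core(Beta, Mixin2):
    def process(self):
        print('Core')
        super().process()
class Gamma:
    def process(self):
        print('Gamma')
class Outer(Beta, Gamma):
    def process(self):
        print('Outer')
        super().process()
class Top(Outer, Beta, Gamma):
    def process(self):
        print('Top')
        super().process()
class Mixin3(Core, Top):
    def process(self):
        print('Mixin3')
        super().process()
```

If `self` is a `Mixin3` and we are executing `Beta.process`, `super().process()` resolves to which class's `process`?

L[Mixin3] = Mixin3 + merge(L[Core], L[Top], [Core Top])
  take Core:  [Core Beta Mixin2 object] + [Top Outer Beta Gamma object] + [Core Top]
  take Top:  [Beta Mixin2 object] + [Top Outer Beta Gamma object] + [Top]
  take Outer:  [Beta Mixin2 object] + [Outer Beta Gamma object]
  take Beta:  [Beta Mixin2 object] + [Beta Gamma object]
  take Mixin2:  [Mixin2 object] + [Gamma object]
  take Gamma:  [object] + [Gamma object]
  take object:  [object] + [object]
MRO: Mixin3 Core Top Outer Beta Mixin2 Gamma object
super() in Beta.process on a Mixin3 instance goes to the class after Beta in Mixin3's MRO: Mixin2.

Mixin2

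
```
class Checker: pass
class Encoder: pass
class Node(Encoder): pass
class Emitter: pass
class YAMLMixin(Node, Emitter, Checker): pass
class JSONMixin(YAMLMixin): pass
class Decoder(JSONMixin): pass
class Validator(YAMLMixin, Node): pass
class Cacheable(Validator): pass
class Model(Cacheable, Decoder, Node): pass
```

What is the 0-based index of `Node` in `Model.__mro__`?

6

L[Model] = Model + merge(L[Cacheable], L[Decoder], L[Node], [Cacheable Decoder Node])
  take Cacheable:  [Cacheable Validator YAMLMixin Node Encoder Emitter Checker object] + [Decoder JSONMixin YAMLMixin Node Encoder Emitter Checker object] + [Node Encoder object] + [Cacheable Decoder Node]
  take Validator:  [Validator YAMLMixin Node Encoder Emitter Checker object] + [Decoder JSONMixin YAMLMixin Node Encoder Emitter Checker object] + [Node Encoder object] + [Decoder Node]
  take Decoder:  [YAMLMixin Node Encoder Emitter Checker object] + [Decoder JSONMixin YAMLMixin Node Encoder Emitter Checker object] + [Node Encoder object] + [Decoder Node]
  take JSONMixin:  [YAMLMixin Node Encoder Emitter Checker object] + [JSONMixin YAMLMixin Node Encoder Emitter Checker object] + [Node Encoder object] + [Node]
  take YAMLMixin:  [YAMLMixin Node Encoder Emitter Checker object] + [YAMLMixin Node Encoder Emitter Checker object] + [Node Encoder object] + [Node]
  take Node:  [Node Encoder Emitter Checker object] + [Node Encoder Emitter Checker object] + [Node Encoder object] + [Node]
  take Encoder:  [Encoder Emitter Checker object] + [Encoder Emitter Checker object] + [Encoder object]
  take Emitter:  [Emitter Checker object] + [Emitter Checker object] + [object]
  take Checker:  [Checker object] + [Checker object] + [object]
  take object:  [object] + [object] + [object]
MRO: Model Cacheable Validator Decoder JSONMixin YAMLMixin Node Encoder Emitter Checker object
Node sits at index 6.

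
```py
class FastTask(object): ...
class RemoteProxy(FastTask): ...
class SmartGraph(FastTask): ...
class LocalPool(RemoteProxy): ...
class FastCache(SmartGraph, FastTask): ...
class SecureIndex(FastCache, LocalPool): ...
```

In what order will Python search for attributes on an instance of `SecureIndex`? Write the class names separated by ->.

L[SecureIndex] = SecureIndex + merge(L[FastCache], L[LocalPool], [FastCache LocalPool])
  take FastCache:  [FastCache SmartGraph FastTask object] + [LocalPool RemoteProxy FastTask object] + [FastCache LocalPool]
  take SmartGraph:  [SmartGraph FastTask object] + [LocalPool RemoteProxy FastTask object] + [LocalPool]
  take LocalPool:  [FastTask object] + [LocalPool RemoteProxy FastTask object] + [LocalPool]
  take RemoteProxy:  [FastTask object] + [RemoteProxy FastTask object]
  take FastTask:  [FastTask object] + [FastTask object]
  take object:  [object] + [object]

SecureIndex -> FastCache -> SmartGraph -> LocalPool -> RemoteProxy -> FastTask -> object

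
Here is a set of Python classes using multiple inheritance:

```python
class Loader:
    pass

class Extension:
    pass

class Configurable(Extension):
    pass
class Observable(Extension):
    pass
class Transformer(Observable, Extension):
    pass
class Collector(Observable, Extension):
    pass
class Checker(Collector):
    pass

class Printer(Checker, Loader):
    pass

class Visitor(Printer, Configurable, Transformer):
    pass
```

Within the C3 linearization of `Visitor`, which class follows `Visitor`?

Printer

L[Visitor] = Visitor + merge(L[Printer], L[Configurable], L[Transformer], [Printer Configurable Transformer])
  take Printer:  [Printer Checker Collector Observable Extension Loader object] + [Configurable Extension object] + [Transformer Observable Extension object] + [Printer Configurable Transformer]
  take Checker:  [Checker Collector Observable Extension Loader object] + [Configurable Extension object] + [Transformer Observable Extension object] + [Configurable Transformer]
  take Collector:  [Collector Observable Extension Loader object] + [Configurable Extension object] + [Transformer Observable Extension object] + [Configurable Transformer]
  take Configurable:  [Observable Extension Loader object] + [Configurable Extension object] + [Transformer Observable Extension object] + [Configurable Transformer]
  take Transformer:  [Observable Extension Loader object] + [Extension object] + [Transformer Observable Extension object] + [Transformer]
  take Observable:  [Observable Extension Loader object] + [Extension object] + [Observable Extension object]
  take Extension:  [Extension Loader object] + [Extension object] + [Extension object]
  take Loader:  [Loader object] + [object] + [object]
  take object:  [object] + [object] + [object]
MRO: Visitor Printer Checker Collector Configurable Transformer Observable Extension Loader object
Visitor is at position 0; next is Printer.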